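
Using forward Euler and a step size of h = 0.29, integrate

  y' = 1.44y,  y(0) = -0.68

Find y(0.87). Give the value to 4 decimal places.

-1.9372

Euler: y_{n+1} = y_n + h·f(s_n, y_n).
s=0.000000, y=-0.680000: f=-0.979200 → y ← -0.680000 + 0.29·(-0.979200) = -0.963968
s=0.290000, y=-0.963968: f=-1.388114 → y ← -0.963968 + 0.29·(-1.388114) = -1.366521
s=0.580000, y=-1.366521: f=-1.967790 → y ← -1.366521 + 0.29·(-1.967790) = -1.937180
y(0.87) ≈ -1.9372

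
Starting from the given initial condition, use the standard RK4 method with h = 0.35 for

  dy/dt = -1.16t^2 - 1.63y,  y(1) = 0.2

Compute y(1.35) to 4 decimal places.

RK4: k1 = f(t_n, y_n); k2 = f(t_n + h/2, y_n + (h/2)·k1); k3 = f(t_n + h/2, y_n + (h/2)·k2); k4 = f(t_n + h, y_n + h·k3); y_{n+1} = y_n + (h/6)·(k1 + 2k2 + 2k3 + k4).
t=1.000000, y=0.200000:
  k1 = f(1.000000, 0.200000) = -1.486000
  k2 = f(1.175000, -0.060050) = -1.503644
  k3 = f(1.175000, -0.063138) = -1.498611
  k4 = f(1.350000, -0.324514) = -1.585143
  y ← 0.200000 + (0.35/6)·(k1 + 2k2 + 2k3 + k4) = -0.329413
y(1.35) ≈ -0.3294

-0.3294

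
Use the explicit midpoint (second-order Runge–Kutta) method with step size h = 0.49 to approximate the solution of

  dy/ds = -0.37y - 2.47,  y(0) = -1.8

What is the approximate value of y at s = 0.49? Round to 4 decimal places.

Midpoint: k1 = f(s_n, y_n); k2 = f(s_n + h/2, y_n + (h/2)·k1); y_{n+1} = y_n + h·k2.
s=0.000000, y=-1.800000:
  k1 = f(0.000000, -1.800000) = -1.804000
  k2 = f(0.245000, -2.241980) = -1.640467
  y ← -1.800000 + 0.49·(-1.640467) = -2.603829
y(0.49) ≈ -2.6038

-2.6038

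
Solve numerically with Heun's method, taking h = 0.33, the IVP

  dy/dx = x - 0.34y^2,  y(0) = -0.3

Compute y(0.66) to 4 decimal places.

-0.0977

Heun: k1 = f(x_n, y_n); k2 = f(x_n + h, y_n + h·k1); y_{n+1} = y_n + (h/2)·(k1 + k2).
x=0.000000, y=-0.300000:
  k1 = f(0.000000, -0.300000) = -0.030600
  k2 = f(0.330000, -0.310098) = 0.297305
  y ← -0.300000 + (0.33/2)·(-0.030600 + 0.297305) = -0.255994
x=0.330000, y=-0.255994:
  k1 = f(0.330000, -0.255994) = 0.307719
  k2 = f(0.660000, -0.154446) = 0.651890
  y ← -0.255994 + (0.33/2)·(0.307719 + 0.651890) = -0.097658
y(0.66) ≈ -0.0977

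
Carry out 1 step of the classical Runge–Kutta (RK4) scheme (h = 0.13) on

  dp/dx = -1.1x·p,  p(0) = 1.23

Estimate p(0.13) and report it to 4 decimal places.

RK4: k1 = f(x_n, p_n); k2 = f(x_n + h/2, p_n + (h/2)·k1); k3 = f(x_n + h/2, p_n + (h/2)·k2); k4 = f(x_n + h, p_n + h·k3); p_{n+1} = p_n + (h/6)·(k1 + 2k2 + 2k3 + k4).
x=0.000000, p=1.230000:
  k1 = f(0.000000, 1.230000) = 0.000000
  k2 = f(0.065000, 1.230000) = -0.087945
  k3 = f(0.065000, 1.224284) = -0.087536
  k4 = f(0.130000, 1.218620) = -0.174263
  p ← 1.230000 + (0.13/6)·(k1 + 2k2 + 2k3 + k4) = 1.218620
p(0.13) ≈ 1.2186

1.2186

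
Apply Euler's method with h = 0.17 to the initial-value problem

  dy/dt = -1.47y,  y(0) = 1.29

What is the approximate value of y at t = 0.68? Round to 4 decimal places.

Euler: y_{n+1} = y_n + h·f(t_n, y_n).
t=0.000000, y=1.290000: f=-1.896300 → y ← 1.290000 + 0.17·(-1.896300) = 0.967629
t=0.170000, y=0.967629: f=-1.422415 → y ← 0.967629 + 0.17·(-1.422415) = 0.725819
t=0.340000, y=0.725819: f=-1.066953 → y ← 0.725819 + 0.17·(-1.066953) = 0.544436
t=0.510000, y=0.544436: f=-0.800322 → y ← 0.544436 + 0.17·(-0.800322) = 0.408382
y(0.68) ≈ 0.4084

0.4084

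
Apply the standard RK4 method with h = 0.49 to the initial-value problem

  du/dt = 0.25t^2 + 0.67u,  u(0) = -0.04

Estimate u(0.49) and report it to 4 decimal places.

-0.0449

RK4: k1 = f(t_n, u_n); k2 = f(t_n + h/2, u_n + (h/2)·k1); k3 = f(t_n + h/2, u_n + (h/2)·k2); k4 = f(t_n + h, u_n + h·k3); u_{n+1} = u_n + (h/6)·(k1 + 2k2 + 2k3 + k4).
t=0.000000, u=-0.040000:
  k1 = f(0.000000, -0.040000) = -0.026800
  k2 = f(0.245000, -0.046566) = -0.016193
  k3 = f(0.245000, -0.043967) = -0.014452
  k4 = f(0.490000, -0.047081) = 0.028480
  u ← -0.040000 + (0.49/6)·(k1 + 2k2 + 2k3 + k4) = -0.044868
u(0.49) ≈ -0.0449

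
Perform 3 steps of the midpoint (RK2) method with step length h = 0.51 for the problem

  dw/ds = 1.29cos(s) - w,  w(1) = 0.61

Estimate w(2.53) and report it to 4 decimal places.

Midpoint: k1 = f(s_n, w_n); k2 = f(s_n + h/2, w_n + (h/2)·k1); w_{n+1} = w_n + h·k2.
s=1.000000, w=0.610000:
  k1 = f(1.000000, 0.610000) = 0.086990
  k2 = f(1.255000, 0.632182) = -0.231543
  w ← 0.610000 + 0.51·(-0.231543) = 0.491913
s=1.510000, w=0.491913:
  k1 = f(1.510000, 0.491913) = -0.413534
  k2 = f(1.765000, 0.386462) = -0.635413
  w ← 0.491913 + 0.51·(-0.635413) = 0.167853
s=2.020000, w=0.167853:
  k1 = f(2.020000, 0.167853) = -0.728033
  k2 = f(2.275000, -0.017796) = -0.817385
  w ← 0.167853 + 0.51·(-0.817385) = -0.249014
w(2.53) ≈ -0.2490

-0.2490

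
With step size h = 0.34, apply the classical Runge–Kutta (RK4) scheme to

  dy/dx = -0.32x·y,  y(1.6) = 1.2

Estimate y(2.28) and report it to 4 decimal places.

RK4: k1 = f(x_n, y_n); k2 = f(x_n + h/2, y_n + (h/2)·k1); k3 = f(x_n + h/2, y_n + (h/2)·k2); k4 = f(x_n + h, y_n + h·k3); y_{n+1} = y_n + (h/6)·(k1 + 2k2 + 2k3 + k4).
x=1.600000, y=1.200000:
  k1 = f(1.600000, 1.200000) = -0.614400
  k2 = f(1.770000, 1.095552) = -0.620521
  k3 = f(1.770000, 1.094511) = -0.619931
  k4 = f(1.940000, 0.989223) = -0.614110
  y ← 1.200000 + (0.34/6)·(k1 + 2k2 + 2k3 + k4) = 0.989800
x=1.940000, y=0.989800:
  k1 = f(1.940000, 0.989800) = -0.614468
  k2 = f(2.110000, 0.885340) = -0.597782
  k3 = f(2.110000, 0.888177) = -0.599697
  k4 = f(2.280000, 0.785903) = -0.573395
  y ← 0.989800 + (0.34/6)·(k1 + 2k2 + 2k3 + k4) = 0.786773
y(2.28) ≈ 0.7868

0.7868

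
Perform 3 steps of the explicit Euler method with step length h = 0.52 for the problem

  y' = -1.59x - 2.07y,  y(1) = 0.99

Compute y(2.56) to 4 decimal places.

Euler: y_{n+1} = y_n + h·f(x_n, y_n).
x=1.000000, y=0.990000: f=-3.639300 → y ← 0.990000 + 0.52·(-3.639300) = -0.902436
x=1.520000, y=-0.902436: f=-0.548757 → y ← -0.902436 + 0.52·(-0.548757) = -1.187790
x=2.040000, y=-1.187790: f=-0.784875 → y ← -1.187790 + 0.52·(-0.784875) = -1.595925
y(2.56) ≈ -1.5959

-1.5959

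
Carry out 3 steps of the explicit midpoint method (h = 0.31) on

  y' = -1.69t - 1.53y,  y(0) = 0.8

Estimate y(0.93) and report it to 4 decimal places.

-0.2850

Midpoint: k1 = f(t_n, y_n); k2 = f(t_n + h/2, y_n + (h/2)·k1); y_{n+1} = y_n + h·k2.
t=0.000000, y=0.800000:
  k1 = f(0.000000, 0.800000) = -1.224000
  k2 = f(0.155000, 0.610280) = -1.195678
  y ← 0.800000 + 0.31·(-1.195678) = 0.429340
t=0.310000, y=0.429340:
  k1 = f(0.310000, 0.429340) = -1.180790
  k2 = f(0.465000, 0.246317) = -1.162715
  y ← 0.429340 + 0.31·(-1.162715) = 0.068898
t=0.620000, y=0.068898:
  k1 = f(0.620000, 0.068898) = -1.153214
  k2 = f(0.775000, -0.109850) = -1.141679
  y ← 0.068898 + 0.31·(-1.141679) = -0.285023
y(0.93) ≈ -0.2850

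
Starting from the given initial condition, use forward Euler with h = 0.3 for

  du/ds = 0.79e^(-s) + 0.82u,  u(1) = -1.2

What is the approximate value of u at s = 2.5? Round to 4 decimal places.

Euler: u_{n+1} = u_n + h·f(s_n, u_n).
s=1.000000, u=-1.200000: f=-0.693375 → u ← -1.200000 + 0.3·(-0.693375) = -1.408013
s=1.300000, u=-1.408013: f=-0.939270 → u ← -1.408013 + 0.3·(-0.939270) = -1.689794
s=1.600000, u=-1.689794: f=-1.226133 → u ← -1.689794 + 0.3·(-1.226133) = -2.057633
s=1.900000, u=-2.057633: f=-1.569100 → u ← -2.057633 + 0.3·(-1.569100) = -2.528363
s=2.200000, u=-2.528363: f=-1.985724 → u ← -2.528363 + 0.3·(-1.985724) = -3.124080
u(2.5) ≈ -3.1241

-3.1241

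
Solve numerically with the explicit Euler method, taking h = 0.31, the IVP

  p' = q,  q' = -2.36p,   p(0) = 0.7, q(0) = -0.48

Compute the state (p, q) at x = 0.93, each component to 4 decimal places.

Euler on (p,q): p_{n+1} = p_n + h·p', q_{n+1} = q_n + h·q'.
0.000000: (0.700000, -0.480000); f=(-0.480000, -1.652000) → (0.551200, -0.992120)
0.310000: (0.551200, -0.992120); f=(-0.992120, -1.300832) → (0.243643, -1.395378)
0.620000: (0.243643, -1.395378); f=(-1.395378, -0.574997) → (-0.188924, -1.573627)
(p(0.93), q(0.93)) ≈ (-0.1889, -1.5736)

-0.1889, -1.5736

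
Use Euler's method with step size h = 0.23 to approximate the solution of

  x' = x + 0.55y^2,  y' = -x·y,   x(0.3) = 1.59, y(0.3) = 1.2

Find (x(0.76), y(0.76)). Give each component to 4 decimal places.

Euler on (x,y): x_{n+1} = x_n + h·x', y_{n+1} = y_n + h·y'.
0.300000: (1.590000, 1.200000); f=(2.382000, -1.908000) → (2.137860, 0.761160)
0.530000: (2.137860, 0.761160); f=(2.456511, -1.627254) → (2.702857, 0.386892)
(x(0.76), y(0.76)) ≈ (2.7029, 0.3869)

2.7029, 0.3869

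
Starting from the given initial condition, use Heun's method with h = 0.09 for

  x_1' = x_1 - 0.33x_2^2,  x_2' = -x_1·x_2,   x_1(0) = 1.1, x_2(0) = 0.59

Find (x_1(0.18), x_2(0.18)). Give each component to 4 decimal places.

Heun on (x_1,x_2): k1 = f(s_n, state_n); k2 = f(s_n + h, state_n + h·k1); state_{n+1} = state_n + (h/2)·(k1 + k2).
0.000000: (1.100000, 0.590000)
  k1 = (0.985127, -0.649000)
  predictor → (1.188661, 0.531590)
  k2 = (1.095407, -0.631881)
  → (1.193624, 0.532360)
0.090000: (1.193624, 0.532360)
  k1 = (1.100100, -0.635438)
  predictor → (1.292633, 0.475171)
  k2 = (1.218123, -0.614222)
  → (1.297944, 0.476126)
(x_1(0.18), x_2(0.18)) ≈ (1.2979, 0.4761)

1.2979, 0.4761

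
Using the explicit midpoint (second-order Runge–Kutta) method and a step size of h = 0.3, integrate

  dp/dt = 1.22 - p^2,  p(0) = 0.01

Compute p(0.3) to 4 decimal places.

Midpoint: k1 = f(t_n, p_n); k2 = f(t_n + h/2, p_n + (h/2)·k1); p_{n+1} = p_n + h·k2.
t=0.000000, p=0.010000:
  k1 = f(0.000000, 0.010000) = 1.219900
  k2 = f(0.150000, 0.192985) = 1.182757
  p ← 0.010000 + 0.3·1.182757 = 0.364827
p(0.3) ≈ 0.3648

0.3648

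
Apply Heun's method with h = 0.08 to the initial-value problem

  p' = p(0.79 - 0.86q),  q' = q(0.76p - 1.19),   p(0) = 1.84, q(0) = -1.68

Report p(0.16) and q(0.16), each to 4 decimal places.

Heun on (p,q): k1 = f(x_n, state_n); k2 = f(x_n + h, state_n + h·k1); state_{n+1} = state_n + (h/2)·(k1 + k2).
0.000000: (1.840000, -1.680000)
  k1 = (4.112032, -0.350112)
  predictor → (2.168963, -1.708009)
  k2 = (4.899443, -0.782971)
  → (2.200459, -1.725323)
0.080000: (2.200459, -1.725323)
  k1 = (5.003355, -0.832208)
  predictor → (2.600727, -1.791900)
  k2 = (6.062384, -1.409424)
  → (2.643089, -1.814989)
(p(0.16), q(0.16)) ≈ (2.6431, -1.8150)

2.6431, -1.8150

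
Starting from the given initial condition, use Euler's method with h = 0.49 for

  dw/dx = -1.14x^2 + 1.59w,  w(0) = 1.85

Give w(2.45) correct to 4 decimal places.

Euler: w_{n+1} = w_n + h·f(x_n, w_n).
x=0.000000, w=1.850000: f=2.941500 → w ← 1.850000 + 0.49·2.941500 = 3.291335
x=0.490000, w=3.291335: f=4.959509 → w ← 3.291335 + 0.49·4.959509 = 5.721494
x=0.980000, w=5.721494: f=8.002320 → w ← 5.721494 + 0.49·8.002320 = 9.642631
x=1.470000, w=9.642631: f=12.868357 → w ← 9.642631 + 0.49·12.868357 = 15.948126
x=1.960000, w=15.948126: f=20.978096 → w ← 15.948126 + 0.49·20.978096 = 26.227393
w(2.45) ≈ 26.2274

26.2274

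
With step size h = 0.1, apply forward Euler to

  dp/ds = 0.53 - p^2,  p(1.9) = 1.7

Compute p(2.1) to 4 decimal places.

Euler: p_{n+1} = p_n + h·f(s_n, p_n).
s=1.900000, p=1.700000: f=-2.360000 → p ← 1.700000 + 0.1·(-2.360000) = 1.464000
s=2.000000, p=1.464000: f=-1.613296 → p ← 1.464000 + 0.1·(-1.613296) = 1.302670
p(2.1) ≈ 1.3027

1.3027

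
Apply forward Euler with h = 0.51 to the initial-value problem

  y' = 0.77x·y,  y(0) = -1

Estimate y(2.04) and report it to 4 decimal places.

-2.6911

Euler: y_{n+1} = y_n + h·f(x_n, y_n).
x=0.000000, y=-1.000000: f=0.000000 → y ← -1.000000 + 0.51·0.000000 = -1.000000
x=0.510000, y=-1.000000: f=-0.392700 → y ← -1.000000 + 0.51·(-0.392700) = -1.200277
x=1.020000, y=-1.200277: f=-0.942698 → y ← -1.200277 + 0.51·(-0.942698) = -1.681053
x=1.530000, y=-1.681053: f=-1.980448 → y ← -1.681053 + 0.51·(-1.980448) = -2.691081
y(2.04) ≈ -2.6911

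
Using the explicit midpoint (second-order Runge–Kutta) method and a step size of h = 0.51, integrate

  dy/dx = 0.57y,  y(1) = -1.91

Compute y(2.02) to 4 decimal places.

Midpoint: k1 = f(x_n, y_n); k2 = f(x_n + h/2, y_n + (h/2)·k1); y_{n+1} = y_n + h·k2.
x=1.000000, y=-1.910000:
  k1 = f(1.000000, -1.910000) = -1.088700
  k2 = f(1.255000, -2.187618) = -1.246943
  y ← -1.910000 + 0.51·(-1.246943) = -2.545941
x=1.510000, y=-2.545941:
  k1 = f(1.510000, -2.545941) = -1.451186
  k2 = f(1.765000, -2.915993) = -1.662116
  y ← -2.545941 + 0.51·(-1.662116) = -3.393620
y(2.02) ≈ -3.3936

-3.3936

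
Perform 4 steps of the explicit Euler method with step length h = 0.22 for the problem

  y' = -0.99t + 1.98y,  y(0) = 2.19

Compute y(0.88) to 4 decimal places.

8.9220

Euler: y_{n+1} = y_n + h·f(t_n, y_n).
t=0.000000, y=2.190000: f=4.336200 → y ← 2.190000 + 0.22·4.336200 = 3.143964
t=0.220000, y=3.143964: f=6.007249 → y ← 3.143964 + 0.22·6.007249 = 4.465559
t=0.440000, y=4.465559: f=8.406206 → y ← 4.465559 + 0.22·8.406206 = 6.314924
t=0.660000, y=6.314924: f=11.850150 → y ← 6.314924 + 0.22·11.850150 = 8.921957
y(0.88) ≈ 8.9220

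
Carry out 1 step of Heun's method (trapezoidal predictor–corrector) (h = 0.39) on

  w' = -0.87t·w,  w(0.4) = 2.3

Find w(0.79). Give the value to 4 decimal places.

1.8775

Heun: k1 = f(t_n, w_n); k2 = f(t_n + h, w_n + h·k1); w_{n+1} = w_n + (h/2)·(k1 + k2).
t=0.400000, w=2.300000:
  k1 = f(0.400000, 2.300000) = -0.800400
  k2 = f(0.790000, 1.987844) = -1.366245
  w ← 2.300000 + (0.39/2)·(-0.800400 + (-1.366245)) = 1.877504
w(0.79) ≈ 1.8775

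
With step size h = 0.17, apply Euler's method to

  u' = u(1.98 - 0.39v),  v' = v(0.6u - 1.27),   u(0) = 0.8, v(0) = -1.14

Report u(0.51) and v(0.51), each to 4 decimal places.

2.2103, -0.8393

Euler on (u,v): u_{n+1} = u_n + h·u', v_{n+1} = v_n + h·v'.
0.000000: (0.800000, -1.140000); f=(1.939680, 0.900600) → (1.129746, -0.986898)
0.170000: (1.129746, -0.986898); f=(2.671724, 0.584394) → (1.583939, -0.887551)
0.340000: (1.583939, -0.887551); f=(3.684471, 0.283694) → (2.210299, -0.839323)
(u(0.51), v(0.51)) ≈ (2.2103, -0.8393)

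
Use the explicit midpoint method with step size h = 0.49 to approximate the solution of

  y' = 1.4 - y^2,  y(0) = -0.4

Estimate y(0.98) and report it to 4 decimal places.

Midpoint: k1 = f(x_n, y_n); k2 = f(x_n + h/2, y_n + (h/2)·k1); y_{n+1} = y_n + h·k2.
x=0.000000, y=-0.400000:
  k1 = f(0.000000, -0.400000) = 1.240000
  k2 = f(0.245000, -0.096200) = 1.390746
  y ← -0.400000 + 0.49·1.390746 = 0.281465
x=0.490000, y=0.281465:
  k1 = f(0.490000, 0.281465) = 1.320777
  k2 = f(0.735000, 0.605056) = 1.033908
  y ← 0.281465 + 0.49·1.033908 = 0.788080
y(0.98) ≈ 0.7881

0.7881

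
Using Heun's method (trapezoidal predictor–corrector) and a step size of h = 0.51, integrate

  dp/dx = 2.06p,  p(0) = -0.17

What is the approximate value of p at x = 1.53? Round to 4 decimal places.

Heun: k1 = f(x_n, p_n); k2 = f(x_n + h, p_n + h·k1); p_{n+1} = p_n + (h/2)·(k1 + k2).
x=0.000000, p=-0.170000:
  k1 = f(0.000000, -0.170000) = -0.350200
  k2 = f(0.510000, -0.348602) = -0.718120
  p ← -0.170000 + (0.51/2)·(-0.350200 + (-0.718120)) = -0.442422
x=0.510000, p=-0.442422:
  k1 = f(0.510000, -0.442422) = -0.911389
  k2 = f(1.020000, -0.907230) = -1.868893
  p ← -0.442422 + (0.51/2)·(-0.911389 + (-1.868893)) = -1.151394
x=1.020000, p=-1.151394:
  k1 = f(1.020000, -1.151394) = -2.371871
  k2 = f(1.530000, -2.361048) = -4.863758
  p ← -1.151394 + (0.51/2)·(-2.371871 + (-4.863758)) = -2.996479
p(1.53) ≈ -2.9965

-2.9965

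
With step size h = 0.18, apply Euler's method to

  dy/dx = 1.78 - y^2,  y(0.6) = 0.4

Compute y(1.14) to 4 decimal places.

Euler: y_{n+1} = y_n + h·f(x_n, y_n).
x=0.600000, y=0.400000: f=1.620000 → y ← 0.400000 + 0.18·1.620000 = 0.691600
x=0.780000, y=0.691600: f=1.301689 → y ← 0.691600 + 0.18·1.301689 = 0.925904
x=0.960000, y=0.925904: f=0.922702 → y ← 0.925904 + 0.18·0.922702 = 1.091990
y(1.14) ≈ 1.0920

1.0920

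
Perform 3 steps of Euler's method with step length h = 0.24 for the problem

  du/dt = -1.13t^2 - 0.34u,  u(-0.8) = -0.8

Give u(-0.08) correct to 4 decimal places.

-0.8720

Euler: u_{n+1} = u_n + h·f(t_n, u_n).
t=-0.800000, u=-0.800000: f=-0.451200 → u ← -0.800000 + 0.24·(-0.451200) = -0.908288
t=-0.560000, u=-0.908288: f=-0.045550 → u ← -0.908288 + 0.24·(-0.045550) = -0.919220
t=-0.320000, u=-0.919220: f=0.196823 → u ← -0.919220 + 0.24·0.196823 = -0.871983
u(-0.08) ≈ -0.8720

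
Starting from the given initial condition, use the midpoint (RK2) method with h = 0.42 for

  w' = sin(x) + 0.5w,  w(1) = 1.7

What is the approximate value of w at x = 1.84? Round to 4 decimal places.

3.5732

Midpoint: k1 = f(x_n, w_n); k2 = f(x_n + h/2, w_n + (h/2)·k1); w_{n+1} = w_n + h·k2.
x=1.000000, w=1.700000:
  k1 = f(1.000000, 1.700000) = 1.691471
  k2 = f(1.210000, 2.055209) = 1.963220
  w ← 1.700000 + 0.42·1.963220 = 2.524553
x=1.420000, w=2.524553:
  k1 = f(1.420000, 2.524553) = 2.250928
  k2 = f(1.630000, 2.997247) = 2.496872
  w ← 2.524553 + 0.42·2.496872 = 3.573239
w(1.84) ≈ 3.5732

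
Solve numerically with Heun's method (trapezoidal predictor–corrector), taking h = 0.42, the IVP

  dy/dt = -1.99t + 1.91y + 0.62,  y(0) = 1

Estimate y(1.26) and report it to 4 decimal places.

8.9989

Heun: k1 = f(t_n, y_n); k2 = f(t_n + h, y_n + h·k1); y_{n+1} = y_n + (h/2)·(k1 + k2).
t=0.000000, y=1.000000:
  k1 = f(0.000000, 1.000000) = 2.530000
  k2 = f(0.420000, 2.062600) = 3.723766
  y ← 1.000000 + (0.42/2)·(2.530000 + 3.723766) = 2.313291
t=0.420000, y=2.313291:
  k1 = f(0.420000, 2.313291) = 4.202586
  k2 = f(0.840000, 4.078377) = 6.738100
  y ← 2.313291 + (0.42/2)·(4.202586 + 6.738100) = 4.610835
t=0.840000, y=4.610835:
  k1 = f(0.840000, 4.610835) = 7.755094
  k2 = f(1.260000, 7.867974) = 13.140431
  y ← 4.610835 + (0.42/2)·(7.755094 + 13.140431) = 8.998895
y(1.26) ≈ 8.9989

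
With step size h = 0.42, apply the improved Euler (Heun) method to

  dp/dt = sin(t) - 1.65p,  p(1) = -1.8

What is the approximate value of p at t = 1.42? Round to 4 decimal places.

Heun: k1 = f(t_n, p_n); k2 = f(t_n + h, p_n + h·k1); p_{n+1} = p_n + (h/2)·(k1 + k2).
t=1.000000, p=-1.800000:
  k1 = f(1.000000, -1.800000) = 3.811471
  k2 = f(1.420000, -0.199182) = 1.317302
  p ← -1.800000 + (0.42/2)·(3.811471 + 1.317302) = -0.722958
p(1.42) ≈ -0.7230

-0.7230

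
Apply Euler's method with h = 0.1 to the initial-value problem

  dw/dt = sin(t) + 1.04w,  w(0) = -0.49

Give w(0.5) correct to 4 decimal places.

-0.6944

Euler: w_{n+1} = w_n + h·f(t_n, w_n).
t=0.000000, w=-0.490000: f=-0.509600 → w ← -0.490000 + 0.1·(-0.509600) = -0.540960
t=0.100000, w=-0.540960: f=-0.462765 → w ← -0.540960 + 0.1·(-0.462765) = -0.587236
t=0.200000, w=-0.587236: f=-0.412057 → w ← -0.587236 + 0.1·(-0.412057) = -0.628442
t=0.300000, w=-0.628442: f=-0.358060 → w ← -0.628442 + 0.1·(-0.358060) = -0.664248
t=0.400000, w=-0.664248: f=-0.301400 → w ← -0.664248 + 0.1·(-0.301400) = -0.694388
w(0.5) ≈ -0.6944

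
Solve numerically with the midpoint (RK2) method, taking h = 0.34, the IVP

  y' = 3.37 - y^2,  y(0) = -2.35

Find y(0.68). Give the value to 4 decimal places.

-12.7834

Midpoint: k1 = f(t_n, y_n); k2 = f(t_n + h/2, y_n + (h/2)·k1); y_{n+1} = y_n + h·k2.
t=0.000000, y=-2.350000:
  k1 = f(0.000000, -2.350000) = -2.152500
  k2 = f(0.170000, -2.715925) = -4.006249
  y ← -2.350000 + 0.34·(-4.006249) = -3.712125
t=0.340000, y=-3.712125:
  k1 = f(0.340000, -3.712125) = -10.409868
  k2 = f(0.510000, -5.481802) = -26.680155
  y ← -3.712125 + 0.34·(-26.680155) = -12.783377
y(0.68) ≈ -12.7834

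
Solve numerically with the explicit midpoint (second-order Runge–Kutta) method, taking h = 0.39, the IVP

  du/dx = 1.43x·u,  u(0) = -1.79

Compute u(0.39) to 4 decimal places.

-1.9847

Midpoint: k1 = f(x_n, u_n); k2 = f(x_n + h/2, u_n + (h/2)·k1); u_{n+1} = u_n + h·k2.
x=0.000000, u=-1.790000:
  k1 = f(0.000000, -1.790000) = 0.000000
  k2 = f(0.195000, -1.790000) = -0.499141
  u ← -1.790000 + 0.39·(-0.499141) = -1.984665
u(0.39) ≈ -1.9847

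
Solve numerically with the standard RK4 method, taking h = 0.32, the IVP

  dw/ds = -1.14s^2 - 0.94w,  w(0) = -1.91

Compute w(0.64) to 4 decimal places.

-1.1329

RK4: k1 = f(s_n, w_n); k2 = f(s_n + h/2, w_n + (h/2)·k1); k3 = f(s_n + h/2, w_n + (h/2)·k2); k4 = f(s_n + h, w_n + h·k3); w_{n+1} = w_n + (h/6)·(k1 + 2k2 + 2k3 + k4).
s=0.000000, w=-1.910000:
  k1 = f(0.000000, -1.910000) = 1.795400
  k2 = f(0.160000, -1.622736) = 1.496188
  k3 = f(0.160000, -1.670610) = 1.541189
  k4 = f(0.320000, -1.416819) = 1.215074
  w ← -1.910000 + (0.32/6)·(k1 + 2k2 + 2k3 + k4) = -1.425454
s=0.320000, w=-1.425454:
  k1 = f(0.320000, -1.425454) = 1.223191
  k2 = f(0.480000, -1.229744) = 0.893303
  k3 = f(0.480000, -1.282526) = 0.942918
  k4 = f(0.640000, -1.123721) = 0.589353
  w ← -1.425454 + (0.32/6)·(k1 + 2k2 + 2k3 + k4) = -1.132922
w(0.64) ≈ -1.1329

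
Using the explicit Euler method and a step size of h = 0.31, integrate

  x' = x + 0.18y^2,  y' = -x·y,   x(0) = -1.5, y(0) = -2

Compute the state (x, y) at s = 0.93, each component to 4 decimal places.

Euler on (x,y): x_{n+1} = x_n + h·x', y_{n+1} = y_n + h·y'.
0.000000: (-1.500000, -2.000000); f=(-0.780000, -3.000000) → (-1.741800, -2.930000)
0.310000: (-1.741800, -2.930000); f=(-0.196518, -5.103474) → (-1.802721, -4.512077)
0.620000: (-1.802721, -4.512077); f=(1.861870, -8.134014) → (-1.225541, -7.033621)
(x(0.93), y(0.93)) ≈ (-1.2255, -7.0336)

-1.2255, -7.0336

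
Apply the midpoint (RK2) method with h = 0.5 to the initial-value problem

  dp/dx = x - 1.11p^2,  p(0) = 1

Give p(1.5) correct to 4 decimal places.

1.0422

Midpoint: k1 = f(x_n, p_n); k2 = f(x_n + h/2, p_n + (h/2)·k1); p_{n+1} = p_n + h·k2.
x=0.000000, p=1.000000:
  k1 = f(0.000000, 1.000000) = -1.110000
  k2 = f(0.250000, 0.722500) = -0.329427
  p ← 1.000000 + 0.5·(-0.329427) = 0.835287
x=0.500000, p=0.835287:
  k1 = f(0.500000, 0.835287) = -0.274451
  k2 = f(0.750000, 0.766674) = 0.097555
  p ← 0.835287 + 0.5·0.097555 = 0.884064
x=1.000000, p=0.884064:
  k1 = f(1.000000, 0.884064) = 0.132459
  k2 = f(1.250000, 0.917178) = 0.316250
  p ← 0.884064 + 0.5·0.316250 = 1.042189
p(1.5) ≈ 1.0422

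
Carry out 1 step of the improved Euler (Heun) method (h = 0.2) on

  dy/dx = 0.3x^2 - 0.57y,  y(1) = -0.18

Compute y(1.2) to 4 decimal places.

Heun: k1 = f(x_n, y_n); k2 = f(x_n + h, y_n + h·k1); y_{n+1} = y_n + (h/2)·(k1 + k2).
x=1.000000, y=-0.180000:
  k1 = f(1.000000, -0.180000) = 0.402600
  k2 = f(1.200000, -0.099480) = 0.488704
  y ← -0.180000 + (0.2/2)·(0.402600 + 0.488704) = -0.090870
y(1.2) ≈ -0.0909

-0.0909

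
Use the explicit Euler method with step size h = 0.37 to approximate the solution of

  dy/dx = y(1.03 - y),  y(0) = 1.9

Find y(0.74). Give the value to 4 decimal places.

Euler: y_{n+1} = y_n + h·f(x_n, y_n).
x=0.000000, y=1.900000: f=-1.653000 → y ← 1.900000 + 0.37·(-1.653000) = 1.288390
x=0.370000, y=1.288390: f=-0.332907 → y ← 1.288390 + 0.37·(-0.332907) = 1.165214
y(0.74) ≈ 1.1652

1.1652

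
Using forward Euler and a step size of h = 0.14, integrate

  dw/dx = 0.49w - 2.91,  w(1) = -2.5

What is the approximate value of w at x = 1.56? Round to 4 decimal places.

-5.0650

Euler: w_{n+1} = w_n + h·f(x_n, w_n).
x=1.000000, w=-2.500000: f=-4.135000 → w ← -2.500000 + 0.14·(-4.135000) = -3.078900
x=1.140000, w=-3.078900: f=-4.418661 → w ← -3.078900 + 0.14·(-4.418661) = -3.697513
x=1.280000, w=-3.697513: f=-4.721781 → w ← -3.697513 + 0.14·(-4.721781) = -4.358562
x=1.420000, w=-4.358562: f=-5.045695 → w ← -4.358562 + 0.14·(-5.045695) = -5.064959
w(1.56) ≈ -5.0650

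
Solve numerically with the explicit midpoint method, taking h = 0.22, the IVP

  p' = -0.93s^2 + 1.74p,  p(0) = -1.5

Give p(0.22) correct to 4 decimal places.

-2.1866

Midpoint: k1 = f(s_n, p_n); k2 = f(s_n + h/2, p_n + (h/2)·k1); p_{n+1} = p_n + h·k2.
s=0.000000, p=-1.500000:
  k1 = f(0.000000, -1.500000) = -2.610000
  k2 = f(0.110000, -1.787100) = -3.120807
  p ← -1.500000 + 0.22·(-3.120807) = -2.186578
p(0.22) ≈ -2.1866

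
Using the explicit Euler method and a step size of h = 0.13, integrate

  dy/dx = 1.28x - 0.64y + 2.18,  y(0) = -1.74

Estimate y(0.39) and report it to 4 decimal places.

Euler: y_{n+1} = y_n + h·f(x_n, y_n).
x=0.000000, y=-1.740000: f=3.293600 → y ← -1.740000 + 0.13·3.293600 = -1.311832
x=0.130000, y=-1.311832: f=3.185972 → y ← -1.311832 + 0.13·3.185972 = -0.897656
x=0.260000, y=-0.897656: f=3.087300 → y ← -0.897656 + 0.13·3.087300 = -0.496307
y(0.39) ≈ -0.4963

-0.4963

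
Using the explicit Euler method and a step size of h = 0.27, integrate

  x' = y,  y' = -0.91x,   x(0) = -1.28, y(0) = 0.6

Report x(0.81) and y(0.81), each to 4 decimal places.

Euler on (x,y): x_{n+1} = x_n + h·x', y_{n+1} = y_n + h·y'.
0.000000: (-1.280000, 0.600000); f=(0.600000, 1.164800) → (-1.118000, 0.914496)
0.270000: (-1.118000, 0.914496); f=(0.914496, 1.017380) → (-0.871086, 1.189189)
0.540000: (-0.871086, 1.189189); f=(1.189189, 0.792688) → (-0.550005, 1.403214)
(x(0.81), y(0.81)) ≈ (-0.5500, 1.4032)

-0.5500, 1.4032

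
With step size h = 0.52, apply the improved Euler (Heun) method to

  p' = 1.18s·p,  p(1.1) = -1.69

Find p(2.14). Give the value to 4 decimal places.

Heun: k1 = f(s_n, p_n); k2 = f(s_n + h, p_n + h·k1); p_{n+1} = p_n + (h/2)·(k1 + k2).
s=1.100000, p=-1.690000:
  k1 = f(1.100000, -1.690000) = -2.193620
  k2 = f(1.620000, -2.830682) = -5.411132
  p ← -1.690000 + (0.52/2)·(-2.193620 + (-5.411132)) = -3.667236
s=1.620000, p=-3.667236:
  k1 = f(1.620000, -3.667236) = -7.010288
  k2 = f(2.140000, -7.312585) = -18.465740
  p ← -3.667236 + (0.52/2)·(-7.010288 + (-18.465740)) = -10.291003
p(2.14) ≈ -10.2910

-10.2910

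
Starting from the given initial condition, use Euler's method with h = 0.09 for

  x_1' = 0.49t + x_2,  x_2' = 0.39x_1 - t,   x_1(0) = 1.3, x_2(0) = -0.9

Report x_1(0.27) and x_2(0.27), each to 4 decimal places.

1.0802, -0.7957

Euler on (x_1,x_2): x_1_{n+1} = x_1_n + h·x_1', x_2_{n+1} = x_2_n + h·x_2'.
0.000000: (1.300000, -0.900000); f=(-0.900000, 0.507000) → (1.219000, -0.854370)
0.090000: (1.219000, -0.854370); f=(-0.810270, 0.385410) → (1.146076, -0.819683)
0.180000: (1.146076, -0.819683); f=(-0.731483, 0.266970) → (1.080242, -0.795656)
(x_1(0.27), x_2(0.27)) ≈ (1.0802, -0.7957)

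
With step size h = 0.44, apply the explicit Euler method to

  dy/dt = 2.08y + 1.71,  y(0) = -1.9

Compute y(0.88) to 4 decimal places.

-4.7758

Euler: y_{n+1} = y_n + h·f(t_n, y_n).
t=0.000000, y=-1.900000: f=-2.242000 → y ← -1.900000 + 0.44·(-2.242000) = -2.886480
t=0.440000, y=-2.886480: f=-4.293878 → y ← -2.886480 + 0.44·(-4.293878) = -4.775786
y(0.88) ≈ -4.7758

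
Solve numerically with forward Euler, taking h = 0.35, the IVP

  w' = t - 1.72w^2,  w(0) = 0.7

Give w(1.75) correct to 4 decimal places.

0.9003

Euler: w_{n+1} = w_n + h·f(t_n, w_n).
t=0.000000, w=0.700000: f=-0.842800 → w ← 0.700000 + 0.35·(-0.842800) = 0.405020
t=0.350000, w=0.405020: f=0.067849 → w ← 0.405020 + 0.35·0.067849 = 0.428767
t=0.700000, w=0.428767: f=0.383793 → w ← 0.428767 + 0.35·0.383793 = 0.563095
t=1.050000, w=0.563095: f=0.504630 → w ← 0.563095 + 0.35·0.504630 = 0.739715
t=1.400000, w=0.739715: f=0.458853 → w ← 0.739715 + 0.35·0.458853 = 0.900314
w(1.75) ≈ 0.9003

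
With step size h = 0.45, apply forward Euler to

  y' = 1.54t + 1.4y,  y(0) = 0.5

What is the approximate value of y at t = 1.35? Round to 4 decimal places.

3.2974

Euler: y_{n+1} = y_n + h·f(t_n, y_n).
t=0.000000, y=0.500000: f=0.700000 → y ← 0.500000 + 0.45·0.700000 = 0.815000
t=0.450000, y=0.815000: f=1.834000 → y ← 0.815000 + 0.45·1.834000 = 1.640300
t=0.900000, y=1.640300: f=3.682420 → y ← 1.640300 + 0.45·3.682420 = 3.297389
y(1.35) ≈ 3.2974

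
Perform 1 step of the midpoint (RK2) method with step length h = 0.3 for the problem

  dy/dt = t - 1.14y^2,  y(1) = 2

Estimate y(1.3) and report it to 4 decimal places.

1.6100

Midpoint: k1 = f(t_n, y_n); k2 = f(t_n + h/2, y_n + (h/2)·k1); y_{n+1} = y_n + h·k2.
t=1.000000, y=2.000000:
  k1 = f(1.000000, 2.000000) = -3.560000
  k2 = f(1.150000, 1.466000) = -1.300038
  y ← 2.000000 + 0.3·(-1.300038) = 1.609989
y(1.3) ≈ 1.6100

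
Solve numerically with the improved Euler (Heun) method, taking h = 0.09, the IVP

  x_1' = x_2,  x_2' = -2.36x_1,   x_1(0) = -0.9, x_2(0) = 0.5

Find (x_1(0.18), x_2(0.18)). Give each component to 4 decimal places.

-0.7765, 0.8596

Heun on (x_1,x_2): k1 = f(x_n, state_n); k2 = f(x_n + h, state_n + h·k1); state_{n+1} = state_n + (h/2)·(k1 + k2).
0.000000: (-0.900000, 0.500000)
  k1 = (0.500000, 2.124000)
  predictor → (-0.855000, 0.691160)
  k2 = (0.691160, 2.017800)
  → (-0.846398, 0.686381)
0.090000: (-0.846398, 0.686381)
  k1 = (0.686381, 1.997499)
  predictor → (-0.784624, 0.866156)
  k2 = (0.866156, 1.851711)
  → (-0.776534, 0.859595)
(x_1(0.18), x_2(0.18)) ≈ (-0.7765, 0.8596)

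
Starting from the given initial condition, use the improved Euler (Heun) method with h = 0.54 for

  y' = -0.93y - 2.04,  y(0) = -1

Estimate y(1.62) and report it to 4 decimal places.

Heun: k1 = f(s_n, y_n); k2 = f(s_n + h, y_n + h·k1); y_{n+1} = y_n + (h/2)·(k1 + k2).
s=0.000000, y=-1.000000:
  k1 = f(0.000000, -1.000000) = -1.110000
  k2 = f(0.540000, -1.599400) = -0.552558
  y ← -1.000000 + (0.54/2)·(-1.110000 + (-0.552558)) = -1.448891
s=0.540000, y=-1.448891:
  k1 = f(0.540000, -1.448891) = -0.692532
  k2 = f(1.080000, -1.822858) = -0.344742
  y ← -1.448891 + (0.54/2)·(-0.692532 + (-0.344742)) = -1.728955
s=1.080000, y=-1.728955:
  k1 = f(1.080000, -1.728955) = -0.432072
  k2 = f(1.620000, -1.962274) = -0.215086
  y ← -1.728955 + (0.54/2)·(-0.432072 + (-0.215086)) = -1.903687
y(1.62) ≈ -1.9037

-1.9037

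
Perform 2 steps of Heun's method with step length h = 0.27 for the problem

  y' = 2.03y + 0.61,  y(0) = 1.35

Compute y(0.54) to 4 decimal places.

Heun: k1 = f(t_n, y_n); k2 = f(t_n + h, y_n + h·k1); y_{n+1} = y_n + (h/2)·(k1 + k2).
t=0.000000, y=1.350000:
  k1 = f(0.000000, 1.350000) = 3.350500
  k2 = f(0.270000, 2.254635) = 5.186909
  y ← 1.350000 + (0.27/2)·(3.350500 + 5.186909) = 2.502550
t=0.270000, y=2.502550:
  k1 = f(0.270000, 2.502550) = 5.690177
  k2 = f(0.540000, 4.038898) = 8.808963
  y ← 2.502550 + (0.27/2)·(5.690177 + 8.808963) = 4.459934
y(0.54) ≈ 4.4599

4.4599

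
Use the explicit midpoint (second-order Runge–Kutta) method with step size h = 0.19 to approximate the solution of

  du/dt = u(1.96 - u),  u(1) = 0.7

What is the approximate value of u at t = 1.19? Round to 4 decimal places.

Midpoint: k1 = f(t_n, u_n); k2 = f(t_n + h/2, u_n + (h/2)·k1); u_{n+1} = u_n + h·k2.
t=1.000000, u=0.700000:
  k1 = f(1.000000, 0.700000) = 0.882000
  k2 = f(1.095000, 0.783790) = 0.921902
  u ← 0.700000 + 0.19·0.921902 = 0.875161
u(1.19) ≈ 0.8752

0.8752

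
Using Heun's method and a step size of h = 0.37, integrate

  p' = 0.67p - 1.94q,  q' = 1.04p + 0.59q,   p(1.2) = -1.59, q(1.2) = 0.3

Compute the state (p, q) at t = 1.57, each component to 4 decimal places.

Heun on (p,q): k1 = f(t_n, state_n); k2 = f(t_n + h, state_n + h·k1); state_{n+1} = state_n + (h/2)·(k1 + k2).
1.200000: (-1.590000, 0.300000)
  k1 = (-1.647300, -1.476600)
  predictor → (-2.199501, -0.246342)
  k2 = (-0.995762, -2.432823)
  → (-2.078967, -0.423243)
(p(1.57), q(1.57)) ≈ (-2.0790, -0.4232)

-2.0790, -0.4232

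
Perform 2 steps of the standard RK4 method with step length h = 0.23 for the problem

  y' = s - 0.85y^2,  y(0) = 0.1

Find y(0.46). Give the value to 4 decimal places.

0.1986

RK4: k1 = f(s_n, y_n); k2 = f(s_n + h/2, y_n + (h/2)·k1); k3 = f(s_n + h/2, y_n + (h/2)·k2); k4 = f(s_n + h, y_n + h·k3); y_{n+1} = y_n + (h/6)·(k1 + 2k2 + 2k3 + k4).
s=0.000000, y=0.100000:
  k1 = f(0.000000, 0.100000) = -0.008500
  k2 = f(0.115000, 0.099022) = 0.106665
  k3 = f(0.115000, 0.112267) = 0.104287
  k4 = f(0.230000, 0.123986) = 0.216933
  y ← 0.100000 + (0.23/6)·(k1 + 2k2 + 2k3 + k4) = 0.124163
s=0.230000, y=0.124163:
  k1 = f(0.230000, 0.124163) = 0.216896
  k2 = f(0.345000, 0.149106) = 0.326102
  k3 = f(0.345000, 0.161665) = 0.322785
  k4 = f(0.460000, 0.198403) = 0.426541
  y ← 0.124163 + (0.23/6)·(k1 + 2k2 + 2k3 + k4) = 0.198576
y(0.46) ≈ 0.1986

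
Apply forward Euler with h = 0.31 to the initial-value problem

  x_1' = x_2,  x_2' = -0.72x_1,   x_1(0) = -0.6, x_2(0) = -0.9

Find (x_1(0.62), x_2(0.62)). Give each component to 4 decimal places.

Euler on (x_1,x_2): x_1_{n+1} = x_1_n + h·x_1', x_2_{n+1} = x_2_n + h·x_2'.
0.000000: (-0.600000, -0.900000); f=(-0.900000, 0.432000) → (-0.879000, -0.766080)
0.310000: (-0.879000, -0.766080); f=(-0.766080, 0.632880) → (-1.116485, -0.569887)
(x_1(0.62), x_2(0.62)) ≈ (-1.1165, -0.5699)

-1.1165, -0.5699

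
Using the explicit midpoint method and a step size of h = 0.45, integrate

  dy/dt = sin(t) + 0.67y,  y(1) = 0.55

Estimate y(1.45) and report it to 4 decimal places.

Midpoint: k1 = f(t_n, y_n); k2 = f(t_n + h/2, y_n + (h/2)·k1); y_{n+1} = y_n + h·k2.
t=1.000000, y=0.550000:
  k1 = f(1.000000, 0.550000) = 1.209971
  k2 = f(1.225000, 0.822243) = 1.491709
  y ← 0.550000 + 0.45·1.491709 = 1.221269
y(1.45) ≈ 1.2213

1.2213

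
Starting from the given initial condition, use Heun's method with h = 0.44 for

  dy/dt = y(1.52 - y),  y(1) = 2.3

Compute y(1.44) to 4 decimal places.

1.9084

Heun: k1 = f(t_n, y_n); k2 = f(t_n + h, y_n + h·k1); y_{n+1} = y_n + (h/2)·(k1 + k2).
t=1.000000, y=2.300000:
  k1 = f(1.000000, 2.300000) = -1.794000
  k2 = f(1.440000, 1.510640) = 0.014140
  y ← 2.300000 + (0.44/2)·(-1.794000 + 0.014140) = 1.908431
y(1.44) ≈ 1.9084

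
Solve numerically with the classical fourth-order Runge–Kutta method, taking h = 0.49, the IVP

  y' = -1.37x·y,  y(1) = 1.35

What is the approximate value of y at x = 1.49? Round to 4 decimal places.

0.5882

RK4: k1 = f(x_n, y_n); k2 = f(x_n + h/2, y_n + (h/2)·k1); k3 = f(x_n + h/2, y_n + (h/2)·k2); k4 = f(x_n + h, y_n + h·k3); y_{n+1} = y_n + (h/6)·(k1 + 2k2 + 2k3 + k4).
x=1.000000, y=1.350000:
  k1 = f(1.000000, 1.350000) = -1.849500
  k2 = f(1.245000, 0.896872) = -1.529751
  k3 = f(1.245000, 0.975211) = -1.663369
  k4 = f(1.490000, 0.534949) = -1.091992
  y ← 1.350000 + (0.49/6)·(k1 + 2k2 + 2k3 + k4) = 0.588235
y(1.49) ≈ 0.5882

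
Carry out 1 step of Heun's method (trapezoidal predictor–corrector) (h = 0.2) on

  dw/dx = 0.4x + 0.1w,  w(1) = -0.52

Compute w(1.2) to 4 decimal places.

-0.4417

Heun: k1 = f(x_n, w_n); k2 = f(x_n + h, w_n + h·k1); w_{n+1} = w_n + (h/2)·(k1 + k2).
x=1.000000, w=-0.520000:
  k1 = f(1.000000, -0.520000) = 0.348000
  k2 = f(1.200000, -0.450400) = 0.434960
  w ← -0.520000 + (0.2/2)·(0.348000 + 0.434960) = -0.441704
w(1.2) ≈ -0.4417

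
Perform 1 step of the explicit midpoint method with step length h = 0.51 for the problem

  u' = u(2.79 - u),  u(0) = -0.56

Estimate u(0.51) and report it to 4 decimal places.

-2.5874

Midpoint: k1 = f(t_n, u_n); k2 = f(t_n + h/2, u_n + (h/2)·k1); u_{n+1} = u_n + h·k2.
t=0.000000, u=-0.560000:
  k1 = f(0.000000, -0.560000) = -1.876000
  k2 = f(0.255000, -1.038380) = -3.975313
  u ← -0.560000 + 0.51·(-3.975313) = -2.587410
u(0.51) ≈ -2.5874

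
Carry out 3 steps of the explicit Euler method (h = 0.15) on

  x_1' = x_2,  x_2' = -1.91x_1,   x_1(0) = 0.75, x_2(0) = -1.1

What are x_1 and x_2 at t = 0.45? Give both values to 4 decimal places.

0.1654, -1.5936

Euler on (x_1,x_2): x_1_{n+1} = x_1_n + h·x_1', x_2_{n+1} = x_2_n + h·x_2'.
0.000000: (0.750000, -1.100000); f=(-1.100000, -1.432500) → (0.585000, -1.314875)
0.150000: (0.585000, -1.314875); f=(-1.314875, -1.117350) → (0.387769, -1.482477)
0.300000: (0.387769, -1.482477); f=(-1.482477, -0.740638) → (0.165397, -1.593573)
(x_1(0.45), x_2(0.45)) ≈ (0.1654, -1.5936)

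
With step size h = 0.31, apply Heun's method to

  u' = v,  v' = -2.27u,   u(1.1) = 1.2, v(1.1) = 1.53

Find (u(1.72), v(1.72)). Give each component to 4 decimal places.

Heun on (u,v): k1 = f(t_n, state_n); k2 = f(t_n + h, state_n + h·k1); state_{n+1} = state_n + (h/2)·(k1 + k2).
1.100000: (1.200000, 1.530000)
  k1 = (1.530000, -2.724000)
  predictor → (1.674300, 0.685560)
  k2 = (0.685560, -3.800661)
  → (1.543412, 0.518678)
1.410000: (1.543412, 0.518678)
  k1 = (0.518678, -3.503545)
  predictor → (1.704202, -0.567421)
  k2 = (-0.567421, -3.868538)
  → (1.535857, -0.623995)
(u(1.72), v(1.72)) ≈ (1.5359, -0.6240)

1.5359, -0.6240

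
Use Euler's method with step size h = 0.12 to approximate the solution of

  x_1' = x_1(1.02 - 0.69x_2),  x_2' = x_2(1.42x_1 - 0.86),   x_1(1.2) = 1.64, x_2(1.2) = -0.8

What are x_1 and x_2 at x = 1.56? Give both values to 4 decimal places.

2.8503, -1.4982

Euler on (x_1,x_2): x_1_{n+1} = x_1_n + h·x_1', x_2_{n+1} = x_2_n + h·x_2'.
1.200000: (1.640000, -0.800000); f=(2.578080, -1.175040) → (1.949370, -0.941005)
1.320000: (1.949370, -0.941005); f=(3.254070, -1.795536) → (2.339858, -1.156469)
1.440000: (2.339858, -1.156469); f=(4.253777, -2.847919) → (2.850311, -1.498219)
(x_1(1.56), x_2(1.56)) ≈ (2.8503, -1.4982)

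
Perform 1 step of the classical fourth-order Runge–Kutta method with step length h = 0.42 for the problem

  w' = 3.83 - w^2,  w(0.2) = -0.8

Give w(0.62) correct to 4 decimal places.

0.7157

RK4: k1 = f(t_n, w_n); k2 = f(t_n + h/2, w_n + (h/2)·k1); k3 = f(t_n + h/2, w_n + (h/2)·k2); k4 = f(t_n + h, w_n + h·k3); w_{n+1} = w_n + (h/6)·(k1 + 2k2 + 2k3 + k4).
t=0.200000, w=-0.800000:
  k1 = f(0.200000, -0.800000) = 3.190000
  k2 = f(0.410000, -0.130100) = 3.813074
  k3 = f(0.410000, 0.000746) = 3.829999
  k4 = f(0.620000, 0.808600) = 3.176166
  w ← -0.800000 + (0.42/6)·(k1 + 2k2 + 2k3 + k4) = 0.715662
w(0.62) ≈ 0.7157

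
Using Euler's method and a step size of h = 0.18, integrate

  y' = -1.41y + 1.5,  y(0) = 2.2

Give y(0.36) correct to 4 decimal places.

Euler: y_{n+1} = y_n + h·f(x_n, y_n).
x=0.000000, y=2.200000: f=-1.602000 → y ← 2.200000 + 0.18·(-1.602000) = 1.911640
x=0.180000, y=1.911640: f=-1.195412 → y ← 1.911640 + 0.18·(-1.195412) = 1.696466
y(0.36) ≈ 1.6965

1.6965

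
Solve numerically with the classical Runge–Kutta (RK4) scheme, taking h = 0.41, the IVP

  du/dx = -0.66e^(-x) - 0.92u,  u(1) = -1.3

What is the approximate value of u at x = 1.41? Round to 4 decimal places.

-0.9587

RK4: k1 = f(x_n, u_n); k2 = f(x_n + h/2, u_n + (h/2)·k1); k3 = f(x_n + h/2, u_n + (h/2)·k2); k4 = f(x_n + h, u_n + h·k3); u_{n+1} = u_n + (h/6)·(k1 + 2k2 + 2k3 + k4).
x=1.000000, u=-1.300000:
  k1 = f(1.000000, -1.300000) = 0.953200
  k2 = f(1.205000, -1.104594) = 0.818430
  k3 = f(1.205000, -1.132222) = 0.843847
  k4 = f(1.410000, -0.954023) = 0.716566
  u ← -1.300000 + (0.41/6)·(k1 + 2k2 + 2k3 + k4) = -0.958721
u(1.41) ≈ -0.9587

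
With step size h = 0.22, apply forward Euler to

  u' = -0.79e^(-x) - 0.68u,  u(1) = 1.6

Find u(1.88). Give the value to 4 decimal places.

0.6923

Euler: u_{n+1} = u_n + h·f(x_n, u_n).
x=1.000000, u=1.600000: f=-1.378625 → u ← 1.600000 + 0.22·(-1.378625) = 1.296703
x=1.220000, u=1.296703: f=-1.114990 → u ← 1.296703 + 0.22·(-1.114990) = 1.051405
x=1.440000, u=1.051405: f=-0.902128 → u ← 1.051405 + 0.22·(-0.902128) = 0.852937
x=1.660000, u=0.852937: f=-0.730207 → u ← 0.852937 + 0.22·(-0.730207) = 0.692291
u(1.88) ≈ 0.6923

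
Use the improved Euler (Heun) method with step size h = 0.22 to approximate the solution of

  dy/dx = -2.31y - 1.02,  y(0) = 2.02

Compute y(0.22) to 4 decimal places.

Heun: k1 = f(x_n, y_n); k2 = f(x_n + h, y_n + h·k1); y_{n+1} = y_n + (h/2)·(k1 + k2).
x=0.000000, y=2.020000:
  k1 = f(0.000000, 2.020000) = -5.686200
  k2 = f(0.220000, 0.769036) = -2.796473
  y ← 2.020000 + (0.22/2)·(-5.686200 + (-2.796473)) = 1.086906
y(0.22) ≈ 1.0869

1.0869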